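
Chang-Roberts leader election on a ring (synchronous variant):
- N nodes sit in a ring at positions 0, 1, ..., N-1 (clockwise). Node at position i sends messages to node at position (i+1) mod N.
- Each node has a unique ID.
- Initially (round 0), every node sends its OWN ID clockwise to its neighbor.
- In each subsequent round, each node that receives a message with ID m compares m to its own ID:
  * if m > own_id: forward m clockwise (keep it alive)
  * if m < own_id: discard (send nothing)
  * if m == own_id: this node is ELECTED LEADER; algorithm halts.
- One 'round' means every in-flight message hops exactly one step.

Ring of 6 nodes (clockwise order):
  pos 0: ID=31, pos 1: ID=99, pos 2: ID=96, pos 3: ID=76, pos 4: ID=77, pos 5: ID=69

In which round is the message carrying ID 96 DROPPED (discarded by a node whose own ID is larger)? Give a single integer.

Round 1: pos1(id99) recv 31: drop; pos2(id96) recv 99: fwd; pos3(id76) recv 96: fwd; pos4(id77) recv 76: drop; pos5(id69) recv 77: fwd; pos0(id31) recv 69: fwd
Round 2: pos3(id76) recv 99: fwd; pos4(id77) recv 96: fwd; pos0(id31) recv 77: fwd; pos1(id99) recv 69: drop
Round 3: pos4(id77) recv 99: fwd; pos5(id69) recv 96: fwd; pos1(id99) recv 77: drop
Round 4: pos5(id69) recv 99: fwd; pos0(id31) recv 96: fwd
Round 5: pos0(id31) recv 99: fwd; pos1(id99) recv 96: drop
Round 6: pos1(id99) recv 99: ELECTED
Message ID 96 originates at pos 2; dropped at pos 1 in round 5

Answer: 5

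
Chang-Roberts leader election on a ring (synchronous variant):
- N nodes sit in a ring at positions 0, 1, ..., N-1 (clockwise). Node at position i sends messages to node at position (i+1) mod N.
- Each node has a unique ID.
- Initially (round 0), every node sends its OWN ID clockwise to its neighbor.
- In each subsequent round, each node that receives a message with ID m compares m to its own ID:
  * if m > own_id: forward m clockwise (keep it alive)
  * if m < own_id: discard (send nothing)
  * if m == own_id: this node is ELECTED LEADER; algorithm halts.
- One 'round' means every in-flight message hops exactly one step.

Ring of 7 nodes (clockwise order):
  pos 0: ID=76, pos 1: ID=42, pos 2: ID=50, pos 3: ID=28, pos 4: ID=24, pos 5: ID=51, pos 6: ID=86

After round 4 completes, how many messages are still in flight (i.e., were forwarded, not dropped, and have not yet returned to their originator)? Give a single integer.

Round 1: pos1(id42) recv 76: fwd; pos2(id50) recv 42: drop; pos3(id28) recv 50: fwd; pos4(id24) recv 28: fwd; pos5(id51) recv 24: drop; pos6(id86) recv 51: drop; pos0(id76) recv 86: fwd
Round 2: pos2(id50) recv 76: fwd; pos4(id24) recv 50: fwd; pos5(id51) recv 28: drop; pos1(id42) recv 86: fwd
Round 3: pos3(id28) recv 76: fwd; pos5(id51) recv 50: drop; pos2(id50) recv 86: fwd
Round 4: pos4(id24) recv 76: fwd; pos3(id28) recv 86: fwd
After round 4: 2 messages still in flight

Answer: 2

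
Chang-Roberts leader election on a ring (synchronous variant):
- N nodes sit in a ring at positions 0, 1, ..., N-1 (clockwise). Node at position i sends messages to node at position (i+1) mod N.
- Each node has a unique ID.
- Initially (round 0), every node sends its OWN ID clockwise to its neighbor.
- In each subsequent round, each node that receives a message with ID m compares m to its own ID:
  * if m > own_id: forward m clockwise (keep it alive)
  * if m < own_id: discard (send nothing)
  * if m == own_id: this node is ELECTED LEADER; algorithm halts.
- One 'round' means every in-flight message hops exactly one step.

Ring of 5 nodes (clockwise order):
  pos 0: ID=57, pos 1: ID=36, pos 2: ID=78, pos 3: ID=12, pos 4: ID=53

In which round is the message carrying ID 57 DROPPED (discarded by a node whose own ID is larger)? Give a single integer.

Answer: 2

Derivation:
Round 1: pos1(id36) recv 57: fwd; pos2(id78) recv 36: drop; pos3(id12) recv 78: fwd; pos4(id53) recv 12: drop; pos0(id57) recv 53: drop
Round 2: pos2(id78) recv 57: drop; pos4(id53) recv 78: fwd
Round 3: pos0(id57) recv 78: fwd
Round 4: pos1(id36) recv 78: fwd
Round 5: pos2(id78) recv 78: ELECTED
Message ID 57 originates at pos 0; dropped at pos 2 in round 2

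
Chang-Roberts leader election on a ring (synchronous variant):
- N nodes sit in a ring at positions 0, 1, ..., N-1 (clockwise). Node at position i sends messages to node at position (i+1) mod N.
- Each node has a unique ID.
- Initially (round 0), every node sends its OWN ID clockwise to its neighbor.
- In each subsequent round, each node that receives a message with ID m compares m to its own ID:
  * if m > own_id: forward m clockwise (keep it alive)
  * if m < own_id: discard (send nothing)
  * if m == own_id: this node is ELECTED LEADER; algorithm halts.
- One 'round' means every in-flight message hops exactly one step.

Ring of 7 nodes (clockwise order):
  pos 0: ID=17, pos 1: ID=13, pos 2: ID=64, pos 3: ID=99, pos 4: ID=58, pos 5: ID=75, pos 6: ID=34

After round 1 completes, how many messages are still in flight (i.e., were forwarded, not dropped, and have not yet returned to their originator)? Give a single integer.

Answer: 4

Derivation:
Round 1: pos1(id13) recv 17: fwd; pos2(id64) recv 13: drop; pos3(id99) recv 64: drop; pos4(id58) recv 99: fwd; pos5(id75) recv 58: drop; pos6(id34) recv 75: fwd; pos0(id17) recv 34: fwd
After round 1: 4 messages still in flight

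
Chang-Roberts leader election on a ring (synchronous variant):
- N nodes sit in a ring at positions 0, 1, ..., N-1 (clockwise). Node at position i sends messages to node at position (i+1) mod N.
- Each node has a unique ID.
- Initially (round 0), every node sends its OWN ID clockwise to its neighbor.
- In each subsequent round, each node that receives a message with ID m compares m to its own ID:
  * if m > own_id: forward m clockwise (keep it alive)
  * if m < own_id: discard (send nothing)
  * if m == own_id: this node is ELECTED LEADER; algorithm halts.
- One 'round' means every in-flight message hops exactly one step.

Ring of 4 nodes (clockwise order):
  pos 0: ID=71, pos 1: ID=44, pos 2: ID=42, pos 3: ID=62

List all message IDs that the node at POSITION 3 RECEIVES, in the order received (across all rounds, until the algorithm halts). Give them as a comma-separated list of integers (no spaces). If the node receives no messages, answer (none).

Round 1: pos1(id44) recv 71: fwd; pos2(id42) recv 44: fwd; pos3(id62) recv 42: drop; pos0(id71) recv 62: drop
Round 2: pos2(id42) recv 71: fwd; pos3(id62) recv 44: drop
Round 3: pos3(id62) recv 71: fwd
Round 4: pos0(id71) recv 71: ELECTED

Answer: 42,44,71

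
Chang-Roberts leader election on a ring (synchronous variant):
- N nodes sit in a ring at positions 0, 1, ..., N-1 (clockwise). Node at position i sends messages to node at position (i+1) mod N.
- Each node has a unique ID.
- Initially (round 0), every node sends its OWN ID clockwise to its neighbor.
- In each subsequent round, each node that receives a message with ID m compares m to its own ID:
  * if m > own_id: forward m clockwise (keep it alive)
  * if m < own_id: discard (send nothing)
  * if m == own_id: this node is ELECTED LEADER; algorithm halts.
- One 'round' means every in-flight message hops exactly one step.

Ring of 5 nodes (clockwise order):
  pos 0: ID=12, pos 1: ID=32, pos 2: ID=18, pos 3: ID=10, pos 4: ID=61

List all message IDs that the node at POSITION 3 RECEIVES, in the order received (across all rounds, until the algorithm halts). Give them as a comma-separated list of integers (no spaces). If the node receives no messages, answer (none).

Answer: 18,32,61

Derivation:
Round 1: pos1(id32) recv 12: drop; pos2(id18) recv 32: fwd; pos3(id10) recv 18: fwd; pos4(id61) recv 10: drop; pos0(id12) recv 61: fwd
Round 2: pos3(id10) recv 32: fwd; pos4(id61) recv 18: drop; pos1(id32) recv 61: fwd
Round 3: pos4(id61) recv 32: drop; pos2(id18) recv 61: fwd
Round 4: pos3(id10) recv 61: fwd
Round 5: pos4(id61) recv 61: ELECTED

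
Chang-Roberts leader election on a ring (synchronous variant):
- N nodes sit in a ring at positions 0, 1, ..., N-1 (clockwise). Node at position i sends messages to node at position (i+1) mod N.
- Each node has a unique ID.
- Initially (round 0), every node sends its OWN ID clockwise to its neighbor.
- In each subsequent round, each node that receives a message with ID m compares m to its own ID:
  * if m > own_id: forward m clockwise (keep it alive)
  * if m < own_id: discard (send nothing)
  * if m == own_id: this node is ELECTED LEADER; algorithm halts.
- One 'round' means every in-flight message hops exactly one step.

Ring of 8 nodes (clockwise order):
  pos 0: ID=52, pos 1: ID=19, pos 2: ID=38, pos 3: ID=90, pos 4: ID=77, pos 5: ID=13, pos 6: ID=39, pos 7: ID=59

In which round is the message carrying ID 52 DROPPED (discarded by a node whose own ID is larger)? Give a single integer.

Answer: 3

Derivation:
Round 1: pos1(id19) recv 52: fwd; pos2(id38) recv 19: drop; pos3(id90) recv 38: drop; pos4(id77) recv 90: fwd; pos5(id13) recv 77: fwd; pos6(id39) recv 13: drop; pos7(id59) recv 39: drop; pos0(id52) recv 59: fwd
Round 2: pos2(id38) recv 52: fwd; pos5(id13) recv 90: fwd; pos6(id39) recv 77: fwd; pos1(id19) recv 59: fwd
Round 3: pos3(id90) recv 52: drop; pos6(id39) recv 90: fwd; pos7(id59) recv 77: fwd; pos2(id38) recv 59: fwd
Round 4: pos7(id59) recv 90: fwd; pos0(id52) recv 77: fwd; pos3(id90) recv 59: drop
Round 5: pos0(id52) recv 90: fwd; pos1(id19) recv 77: fwd
Round 6: pos1(id19) recv 90: fwd; pos2(id38) recv 77: fwd
Round 7: pos2(id38) recv 90: fwd; pos3(id90) recv 77: drop
Round 8: pos3(id90) recv 90: ELECTED
Message ID 52 originates at pos 0; dropped at pos 3 in round 3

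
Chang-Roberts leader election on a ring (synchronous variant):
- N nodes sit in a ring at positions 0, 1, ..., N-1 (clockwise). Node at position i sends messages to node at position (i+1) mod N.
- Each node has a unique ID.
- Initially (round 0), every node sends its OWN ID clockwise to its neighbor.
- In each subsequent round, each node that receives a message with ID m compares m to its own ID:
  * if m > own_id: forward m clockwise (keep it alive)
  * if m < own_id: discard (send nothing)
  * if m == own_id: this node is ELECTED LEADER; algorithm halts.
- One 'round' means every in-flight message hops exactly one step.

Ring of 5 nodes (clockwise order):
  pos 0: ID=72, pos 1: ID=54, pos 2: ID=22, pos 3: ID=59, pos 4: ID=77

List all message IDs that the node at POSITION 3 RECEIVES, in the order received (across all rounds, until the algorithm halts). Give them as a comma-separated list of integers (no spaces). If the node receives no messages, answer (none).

Round 1: pos1(id54) recv 72: fwd; pos2(id22) recv 54: fwd; pos3(id59) recv 22: drop; pos4(id77) recv 59: drop; pos0(id72) recv 77: fwd
Round 2: pos2(id22) recv 72: fwd; pos3(id59) recv 54: drop; pos1(id54) recv 77: fwd
Round 3: pos3(id59) recv 72: fwd; pos2(id22) recv 77: fwd
Round 4: pos4(id77) recv 72: drop; pos3(id59) recv 77: fwd
Round 5: pos4(id77) recv 77: ELECTED

Answer: 22,54,72,77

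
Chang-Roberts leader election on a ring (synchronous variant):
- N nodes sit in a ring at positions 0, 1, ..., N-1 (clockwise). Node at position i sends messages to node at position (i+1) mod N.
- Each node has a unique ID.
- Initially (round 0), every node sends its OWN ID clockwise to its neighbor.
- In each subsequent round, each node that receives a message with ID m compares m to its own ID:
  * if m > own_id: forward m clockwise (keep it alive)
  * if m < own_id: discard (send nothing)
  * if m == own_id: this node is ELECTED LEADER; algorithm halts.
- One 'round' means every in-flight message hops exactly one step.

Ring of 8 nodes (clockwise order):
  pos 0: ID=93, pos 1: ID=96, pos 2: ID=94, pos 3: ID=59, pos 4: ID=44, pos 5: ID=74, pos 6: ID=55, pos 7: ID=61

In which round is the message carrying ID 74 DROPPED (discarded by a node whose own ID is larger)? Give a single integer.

Round 1: pos1(id96) recv 93: drop; pos2(id94) recv 96: fwd; pos3(id59) recv 94: fwd; pos4(id44) recv 59: fwd; pos5(id74) recv 44: drop; pos6(id55) recv 74: fwd; pos7(id61) recv 55: drop; pos0(id93) recv 61: drop
Round 2: pos3(id59) recv 96: fwd; pos4(id44) recv 94: fwd; pos5(id74) recv 59: drop; pos7(id61) recv 74: fwd
Round 3: pos4(id44) recv 96: fwd; pos5(id74) recv 94: fwd; pos0(id93) recv 74: drop
Round 4: pos5(id74) recv 96: fwd; pos6(id55) recv 94: fwd
Round 5: pos6(id55) recv 96: fwd; pos7(id61) recv 94: fwd
Round 6: pos7(id61) recv 96: fwd; pos0(id93) recv 94: fwd
Round 7: pos0(id93) recv 96: fwd; pos1(id96) recv 94: drop
Round 8: pos1(id96) recv 96: ELECTED
Message ID 74 originates at pos 5; dropped at pos 0 in round 3

Answer: 3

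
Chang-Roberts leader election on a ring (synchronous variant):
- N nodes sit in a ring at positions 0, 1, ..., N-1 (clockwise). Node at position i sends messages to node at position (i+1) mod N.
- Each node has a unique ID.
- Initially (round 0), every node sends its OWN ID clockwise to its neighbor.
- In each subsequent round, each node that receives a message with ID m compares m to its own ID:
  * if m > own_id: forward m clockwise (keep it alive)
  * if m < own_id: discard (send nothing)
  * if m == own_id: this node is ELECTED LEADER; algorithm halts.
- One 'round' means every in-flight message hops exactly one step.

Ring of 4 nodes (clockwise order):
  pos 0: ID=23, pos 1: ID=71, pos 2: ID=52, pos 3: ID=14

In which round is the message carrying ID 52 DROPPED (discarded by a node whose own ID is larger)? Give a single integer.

Answer: 3

Derivation:
Round 1: pos1(id71) recv 23: drop; pos2(id52) recv 71: fwd; pos3(id14) recv 52: fwd; pos0(id23) recv 14: drop
Round 2: pos3(id14) recv 71: fwd; pos0(id23) recv 52: fwd
Round 3: pos0(id23) recv 71: fwd; pos1(id71) recv 52: drop
Round 4: pos1(id71) recv 71: ELECTED
Message ID 52 originates at pos 2; dropped at pos 1 in round 3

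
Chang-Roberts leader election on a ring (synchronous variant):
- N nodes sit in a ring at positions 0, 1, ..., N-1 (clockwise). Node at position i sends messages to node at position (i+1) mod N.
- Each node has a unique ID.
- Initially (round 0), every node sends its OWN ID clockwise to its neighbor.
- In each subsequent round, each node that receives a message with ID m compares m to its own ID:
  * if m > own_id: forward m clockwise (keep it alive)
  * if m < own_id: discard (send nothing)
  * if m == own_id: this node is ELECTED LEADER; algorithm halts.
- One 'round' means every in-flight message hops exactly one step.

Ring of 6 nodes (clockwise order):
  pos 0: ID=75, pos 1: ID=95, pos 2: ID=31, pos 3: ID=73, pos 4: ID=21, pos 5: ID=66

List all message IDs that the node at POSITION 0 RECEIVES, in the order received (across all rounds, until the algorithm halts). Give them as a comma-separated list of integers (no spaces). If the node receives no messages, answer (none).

Answer: 66,73,95

Derivation:
Round 1: pos1(id95) recv 75: drop; pos2(id31) recv 95: fwd; pos3(id73) recv 31: drop; pos4(id21) recv 73: fwd; pos5(id66) recv 21: drop; pos0(id75) recv 66: drop
Round 2: pos3(id73) recv 95: fwd; pos5(id66) recv 73: fwd
Round 3: pos4(id21) recv 95: fwd; pos0(id75) recv 73: drop
Round 4: pos5(id66) recv 95: fwd
Round 5: pos0(id75) recv 95: fwd
Round 6: pos1(id95) recv 95: ELECTED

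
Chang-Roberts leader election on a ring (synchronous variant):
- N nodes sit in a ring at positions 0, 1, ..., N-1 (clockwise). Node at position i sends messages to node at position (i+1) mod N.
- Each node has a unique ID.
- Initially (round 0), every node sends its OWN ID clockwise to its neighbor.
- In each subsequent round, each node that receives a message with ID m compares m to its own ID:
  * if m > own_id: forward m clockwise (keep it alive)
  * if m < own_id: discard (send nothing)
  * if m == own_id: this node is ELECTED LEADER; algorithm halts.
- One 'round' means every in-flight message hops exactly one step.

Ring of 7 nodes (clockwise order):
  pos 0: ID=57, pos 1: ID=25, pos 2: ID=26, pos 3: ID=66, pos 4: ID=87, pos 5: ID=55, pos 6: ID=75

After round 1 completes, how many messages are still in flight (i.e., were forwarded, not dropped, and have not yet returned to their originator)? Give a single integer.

Answer: 3

Derivation:
Round 1: pos1(id25) recv 57: fwd; pos2(id26) recv 25: drop; pos3(id66) recv 26: drop; pos4(id87) recv 66: drop; pos5(id55) recv 87: fwd; pos6(id75) recv 55: drop; pos0(id57) recv 75: fwd
After round 1: 3 messages still in flight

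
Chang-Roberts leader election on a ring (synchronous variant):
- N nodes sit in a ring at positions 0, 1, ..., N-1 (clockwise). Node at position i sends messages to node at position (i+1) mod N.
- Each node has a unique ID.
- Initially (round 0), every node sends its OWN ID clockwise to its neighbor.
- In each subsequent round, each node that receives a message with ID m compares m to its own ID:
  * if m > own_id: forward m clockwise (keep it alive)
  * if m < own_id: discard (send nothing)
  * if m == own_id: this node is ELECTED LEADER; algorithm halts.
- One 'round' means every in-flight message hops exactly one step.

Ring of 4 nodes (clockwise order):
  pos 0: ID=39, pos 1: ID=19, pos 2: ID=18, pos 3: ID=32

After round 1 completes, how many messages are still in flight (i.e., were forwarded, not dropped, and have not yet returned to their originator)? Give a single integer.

Answer: 2

Derivation:
Round 1: pos1(id19) recv 39: fwd; pos2(id18) recv 19: fwd; pos3(id32) recv 18: drop; pos0(id39) recv 32: drop
After round 1: 2 messages still in flight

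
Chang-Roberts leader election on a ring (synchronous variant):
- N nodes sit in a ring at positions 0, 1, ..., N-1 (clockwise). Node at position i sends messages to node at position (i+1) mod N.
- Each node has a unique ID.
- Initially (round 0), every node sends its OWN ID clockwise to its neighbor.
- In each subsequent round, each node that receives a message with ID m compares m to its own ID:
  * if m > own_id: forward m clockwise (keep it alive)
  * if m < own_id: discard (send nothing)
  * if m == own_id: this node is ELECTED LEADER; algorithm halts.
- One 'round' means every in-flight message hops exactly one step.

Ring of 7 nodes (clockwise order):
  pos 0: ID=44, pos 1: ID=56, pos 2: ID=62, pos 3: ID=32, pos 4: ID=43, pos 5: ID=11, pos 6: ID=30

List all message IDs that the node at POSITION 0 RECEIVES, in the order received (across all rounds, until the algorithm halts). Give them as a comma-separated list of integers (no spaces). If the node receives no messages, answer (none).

Answer: 30,43,62

Derivation:
Round 1: pos1(id56) recv 44: drop; pos2(id62) recv 56: drop; pos3(id32) recv 62: fwd; pos4(id43) recv 32: drop; pos5(id11) recv 43: fwd; pos6(id30) recv 11: drop; pos0(id44) recv 30: drop
Round 2: pos4(id43) recv 62: fwd; pos6(id30) recv 43: fwd
Round 3: pos5(id11) recv 62: fwd; pos0(id44) recv 43: drop
Round 4: pos6(id30) recv 62: fwd
Round 5: pos0(id44) recv 62: fwd
Round 6: pos1(id56) recv 62: fwd
Round 7: pos2(id62) recv 62: ELECTED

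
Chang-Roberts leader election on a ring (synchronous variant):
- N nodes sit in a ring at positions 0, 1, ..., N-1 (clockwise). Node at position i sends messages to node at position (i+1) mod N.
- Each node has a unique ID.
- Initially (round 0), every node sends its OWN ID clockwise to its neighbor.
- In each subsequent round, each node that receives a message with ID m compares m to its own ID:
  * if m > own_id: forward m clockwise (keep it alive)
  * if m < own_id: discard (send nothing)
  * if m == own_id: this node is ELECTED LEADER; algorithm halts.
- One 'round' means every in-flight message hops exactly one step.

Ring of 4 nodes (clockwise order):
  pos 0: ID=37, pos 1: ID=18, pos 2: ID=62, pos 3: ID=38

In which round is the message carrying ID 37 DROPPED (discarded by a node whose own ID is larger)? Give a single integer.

Answer: 2

Derivation:
Round 1: pos1(id18) recv 37: fwd; pos2(id62) recv 18: drop; pos3(id38) recv 62: fwd; pos0(id37) recv 38: fwd
Round 2: pos2(id62) recv 37: drop; pos0(id37) recv 62: fwd; pos1(id18) recv 38: fwd
Round 3: pos1(id18) recv 62: fwd; pos2(id62) recv 38: drop
Round 4: pos2(id62) recv 62: ELECTED
Message ID 37 originates at pos 0; dropped at pos 2 in round 2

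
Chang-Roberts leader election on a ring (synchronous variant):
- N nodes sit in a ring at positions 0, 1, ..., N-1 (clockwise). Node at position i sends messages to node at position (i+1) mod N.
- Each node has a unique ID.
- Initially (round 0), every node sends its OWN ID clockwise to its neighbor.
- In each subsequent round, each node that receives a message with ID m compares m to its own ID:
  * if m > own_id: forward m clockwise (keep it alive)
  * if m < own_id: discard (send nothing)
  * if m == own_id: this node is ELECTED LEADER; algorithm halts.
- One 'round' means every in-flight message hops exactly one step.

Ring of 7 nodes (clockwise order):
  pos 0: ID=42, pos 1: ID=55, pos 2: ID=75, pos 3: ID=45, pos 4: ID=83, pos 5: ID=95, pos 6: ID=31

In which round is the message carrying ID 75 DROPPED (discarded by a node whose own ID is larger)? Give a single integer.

Answer: 2

Derivation:
Round 1: pos1(id55) recv 42: drop; pos2(id75) recv 55: drop; pos3(id45) recv 75: fwd; pos4(id83) recv 45: drop; pos5(id95) recv 83: drop; pos6(id31) recv 95: fwd; pos0(id42) recv 31: drop
Round 2: pos4(id83) recv 75: drop; pos0(id42) recv 95: fwd
Round 3: pos1(id55) recv 95: fwd
Round 4: pos2(id75) recv 95: fwd
Round 5: pos3(id45) recv 95: fwd
Round 6: pos4(id83) recv 95: fwd
Round 7: pos5(id95) recv 95: ELECTED
Message ID 75 originates at pos 2; dropped at pos 4 in round 2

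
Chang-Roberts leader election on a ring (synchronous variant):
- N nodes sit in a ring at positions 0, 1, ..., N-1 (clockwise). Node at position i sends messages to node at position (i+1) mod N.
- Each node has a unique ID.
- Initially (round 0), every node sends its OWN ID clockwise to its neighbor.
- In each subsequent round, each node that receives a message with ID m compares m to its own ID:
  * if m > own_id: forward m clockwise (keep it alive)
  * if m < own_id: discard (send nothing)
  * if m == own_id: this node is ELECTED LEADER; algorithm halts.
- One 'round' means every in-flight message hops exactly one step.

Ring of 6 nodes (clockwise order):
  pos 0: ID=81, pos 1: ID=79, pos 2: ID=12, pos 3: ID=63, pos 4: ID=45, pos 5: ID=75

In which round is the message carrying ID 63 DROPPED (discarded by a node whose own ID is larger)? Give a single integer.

Round 1: pos1(id79) recv 81: fwd; pos2(id12) recv 79: fwd; pos3(id63) recv 12: drop; pos4(id45) recv 63: fwd; pos5(id75) recv 45: drop; pos0(id81) recv 75: drop
Round 2: pos2(id12) recv 81: fwd; pos3(id63) recv 79: fwd; pos5(id75) recv 63: drop
Round 3: pos3(id63) recv 81: fwd; pos4(id45) recv 79: fwd
Round 4: pos4(id45) recv 81: fwd; pos5(id75) recv 79: fwd
Round 5: pos5(id75) recv 81: fwd; pos0(id81) recv 79: drop
Round 6: pos0(id81) recv 81: ELECTED
Message ID 63 originates at pos 3; dropped at pos 5 in round 2

Answer: 2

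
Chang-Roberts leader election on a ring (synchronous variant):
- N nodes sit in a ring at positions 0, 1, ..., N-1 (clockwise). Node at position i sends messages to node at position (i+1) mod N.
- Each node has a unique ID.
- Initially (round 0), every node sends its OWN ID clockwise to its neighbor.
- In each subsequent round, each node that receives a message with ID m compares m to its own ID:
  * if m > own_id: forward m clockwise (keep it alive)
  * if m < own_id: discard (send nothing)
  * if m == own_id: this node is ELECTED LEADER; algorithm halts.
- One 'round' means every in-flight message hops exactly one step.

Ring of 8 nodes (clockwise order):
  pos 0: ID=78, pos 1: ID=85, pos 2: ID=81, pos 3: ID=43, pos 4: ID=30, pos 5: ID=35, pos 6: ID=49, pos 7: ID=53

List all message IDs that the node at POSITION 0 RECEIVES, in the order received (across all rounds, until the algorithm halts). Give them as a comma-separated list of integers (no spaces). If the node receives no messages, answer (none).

Answer: 53,81,85

Derivation:
Round 1: pos1(id85) recv 78: drop; pos2(id81) recv 85: fwd; pos3(id43) recv 81: fwd; pos4(id30) recv 43: fwd; pos5(id35) recv 30: drop; pos6(id49) recv 35: drop; pos7(id53) recv 49: drop; pos0(id78) recv 53: drop
Round 2: pos3(id43) recv 85: fwd; pos4(id30) recv 81: fwd; pos5(id35) recv 43: fwd
Round 3: pos4(id30) recv 85: fwd; pos5(id35) recv 81: fwd; pos6(id49) recv 43: drop
Round 4: pos5(id35) recv 85: fwd; pos6(id49) recv 81: fwd
Round 5: pos6(id49) recv 85: fwd; pos7(id53) recv 81: fwd
Round 6: pos7(id53) recv 85: fwd; pos0(id78) recv 81: fwd
Round 7: pos0(id78) recv 85: fwd; pos1(id85) recv 81: drop
Round 8: pos1(id85) recv 85: ELECTED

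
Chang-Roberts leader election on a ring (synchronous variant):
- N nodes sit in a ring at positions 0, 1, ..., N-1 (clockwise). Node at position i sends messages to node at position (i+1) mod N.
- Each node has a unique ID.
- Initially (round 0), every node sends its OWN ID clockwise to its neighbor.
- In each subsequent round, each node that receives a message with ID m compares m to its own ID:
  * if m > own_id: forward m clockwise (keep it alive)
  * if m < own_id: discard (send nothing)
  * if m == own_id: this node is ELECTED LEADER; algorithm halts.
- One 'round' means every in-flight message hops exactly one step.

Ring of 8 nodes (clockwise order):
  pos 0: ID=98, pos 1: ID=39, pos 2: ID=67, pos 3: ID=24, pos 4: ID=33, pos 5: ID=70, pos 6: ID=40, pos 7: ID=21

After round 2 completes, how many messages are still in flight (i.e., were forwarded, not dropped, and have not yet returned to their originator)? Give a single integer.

Answer: 3

Derivation:
Round 1: pos1(id39) recv 98: fwd; pos2(id67) recv 39: drop; pos3(id24) recv 67: fwd; pos4(id33) recv 24: drop; pos5(id70) recv 33: drop; pos6(id40) recv 70: fwd; pos7(id21) recv 40: fwd; pos0(id98) recv 21: drop
Round 2: pos2(id67) recv 98: fwd; pos4(id33) recv 67: fwd; pos7(id21) recv 70: fwd; pos0(id98) recv 40: drop
After round 2: 3 messages still in flight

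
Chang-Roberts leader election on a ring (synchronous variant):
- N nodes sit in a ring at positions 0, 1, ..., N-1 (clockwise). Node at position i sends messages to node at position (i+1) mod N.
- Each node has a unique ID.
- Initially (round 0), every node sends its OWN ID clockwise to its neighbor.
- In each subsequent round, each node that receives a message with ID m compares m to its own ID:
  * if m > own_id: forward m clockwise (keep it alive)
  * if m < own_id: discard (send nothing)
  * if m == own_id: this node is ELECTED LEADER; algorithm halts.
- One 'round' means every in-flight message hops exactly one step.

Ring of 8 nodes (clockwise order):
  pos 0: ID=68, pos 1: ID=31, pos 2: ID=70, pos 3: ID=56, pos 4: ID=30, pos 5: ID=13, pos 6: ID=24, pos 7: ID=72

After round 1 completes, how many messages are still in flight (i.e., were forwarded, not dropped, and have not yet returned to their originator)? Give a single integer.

Round 1: pos1(id31) recv 68: fwd; pos2(id70) recv 31: drop; pos3(id56) recv 70: fwd; pos4(id30) recv 56: fwd; pos5(id13) recv 30: fwd; pos6(id24) recv 13: drop; pos7(id72) recv 24: drop; pos0(id68) recv 72: fwd
After round 1: 5 messages still in flight

Answer: 5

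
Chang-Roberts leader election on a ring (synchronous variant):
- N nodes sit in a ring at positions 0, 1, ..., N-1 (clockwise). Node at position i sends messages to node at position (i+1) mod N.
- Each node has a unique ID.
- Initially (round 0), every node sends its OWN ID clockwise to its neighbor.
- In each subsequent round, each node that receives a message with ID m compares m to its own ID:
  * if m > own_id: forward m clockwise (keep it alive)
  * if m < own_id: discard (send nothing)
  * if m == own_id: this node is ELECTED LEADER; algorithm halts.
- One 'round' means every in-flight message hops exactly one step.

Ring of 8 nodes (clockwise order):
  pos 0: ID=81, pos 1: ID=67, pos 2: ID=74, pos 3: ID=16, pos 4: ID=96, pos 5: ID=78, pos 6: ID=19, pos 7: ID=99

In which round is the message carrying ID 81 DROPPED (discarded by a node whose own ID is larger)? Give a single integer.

Round 1: pos1(id67) recv 81: fwd; pos2(id74) recv 67: drop; pos3(id16) recv 74: fwd; pos4(id96) recv 16: drop; pos5(id78) recv 96: fwd; pos6(id19) recv 78: fwd; pos7(id99) recv 19: drop; pos0(id81) recv 99: fwd
Round 2: pos2(id74) recv 81: fwd; pos4(id96) recv 74: drop; pos6(id19) recv 96: fwd; pos7(id99) recv 78: drop; pos1(id67) recv 99: fwd
Round 3: pos3(id16) recv 81: fwd; pos7(id99) recv 96: drop; pos2(id74) recv 99: fwd
Round 4: pos4(id96) recv 81: drop; pos3(id16) recv 99: fwd
Round 5: pos4(id96) recv 99: fwd
Round 6: pos5(id78) recv 99: fwd
Round 7: pos6(id19) recv 99: fwd
Round 8: pos7(id99) recv 99: ELECTED
Message ID 81 originates at pos 0; dropped at pos 4 in round 4

Answer: 4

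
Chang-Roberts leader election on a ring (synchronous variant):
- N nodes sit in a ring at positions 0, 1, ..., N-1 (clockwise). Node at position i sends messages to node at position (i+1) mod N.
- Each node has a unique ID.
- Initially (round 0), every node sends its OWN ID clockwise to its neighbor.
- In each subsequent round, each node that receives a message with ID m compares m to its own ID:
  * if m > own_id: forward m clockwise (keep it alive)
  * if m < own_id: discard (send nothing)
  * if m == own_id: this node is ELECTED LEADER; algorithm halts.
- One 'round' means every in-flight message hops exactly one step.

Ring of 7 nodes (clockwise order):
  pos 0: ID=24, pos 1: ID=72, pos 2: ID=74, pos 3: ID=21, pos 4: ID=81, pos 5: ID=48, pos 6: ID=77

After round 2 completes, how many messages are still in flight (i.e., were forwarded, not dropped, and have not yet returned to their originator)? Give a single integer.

Round 1: pos1(id72) recv 24: drop; pos2(id74) recv 72: drop; pos3(id21) recv 74: fwd; pos4(id81) recv 21: drop; pos5(id48) recv 81: fwd; pos6(id77) recv 48: drop; pos0(id24) recv 77: fwd
Round 2: pos4(id81) recv 74: drop; pos6(id77) recv 81: fwd; pos1(id72) recv 77: fwd
After round 2: 2 messages still in flight

Answer: 2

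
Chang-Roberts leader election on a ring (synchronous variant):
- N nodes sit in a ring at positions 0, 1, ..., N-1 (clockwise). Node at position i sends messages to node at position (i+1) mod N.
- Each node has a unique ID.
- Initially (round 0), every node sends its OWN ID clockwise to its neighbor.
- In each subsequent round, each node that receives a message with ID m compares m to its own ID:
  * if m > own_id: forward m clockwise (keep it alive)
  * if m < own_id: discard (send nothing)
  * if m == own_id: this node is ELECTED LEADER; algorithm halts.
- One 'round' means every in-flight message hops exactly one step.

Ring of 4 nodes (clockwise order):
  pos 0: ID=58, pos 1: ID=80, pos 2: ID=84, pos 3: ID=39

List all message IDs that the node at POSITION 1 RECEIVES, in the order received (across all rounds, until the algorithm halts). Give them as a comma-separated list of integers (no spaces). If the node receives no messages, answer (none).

Answer: 58,84

Derivation:
Round 1: pos1(id80) recv 58: drop; pos2(id84) recv 80: drop; pos3(id39) recv 84: fwd; pos0(id58) recv 39: drop
Round 2: pos0(id58) recv 84: fwd
Round 3: pos1(id80) recv 84: fwd
Round 4: pos2(id84) recv 84: ELECTED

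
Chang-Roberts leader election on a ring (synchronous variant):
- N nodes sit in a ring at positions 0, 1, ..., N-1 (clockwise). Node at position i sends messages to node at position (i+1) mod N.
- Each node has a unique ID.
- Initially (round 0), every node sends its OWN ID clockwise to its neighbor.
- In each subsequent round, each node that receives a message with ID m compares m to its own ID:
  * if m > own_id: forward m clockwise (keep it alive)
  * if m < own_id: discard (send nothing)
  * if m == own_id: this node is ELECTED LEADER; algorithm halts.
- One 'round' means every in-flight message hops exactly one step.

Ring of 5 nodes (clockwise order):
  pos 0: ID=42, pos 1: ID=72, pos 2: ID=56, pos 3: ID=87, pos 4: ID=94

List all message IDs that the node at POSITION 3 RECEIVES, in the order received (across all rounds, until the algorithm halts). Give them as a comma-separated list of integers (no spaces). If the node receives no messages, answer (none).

Answer: 56,72,94

Derivation:
Round 1: pos1(id72) recv 42: drop; pos2(id56) recv 72: fwd; pos3(id87) recv 56: drop; pos4(id94) recv 87: drop; pos0(id42) recv 94: fwd
Round 2: pos3(id87) recv 72: drop; pos1(id72) recv 94: fwd
Round 3: pos2(id56) recv 94: fwd
Round 4: pos3(id87) recv 94: fwd
Round 5: pos4(id94) recv 94: ELECTED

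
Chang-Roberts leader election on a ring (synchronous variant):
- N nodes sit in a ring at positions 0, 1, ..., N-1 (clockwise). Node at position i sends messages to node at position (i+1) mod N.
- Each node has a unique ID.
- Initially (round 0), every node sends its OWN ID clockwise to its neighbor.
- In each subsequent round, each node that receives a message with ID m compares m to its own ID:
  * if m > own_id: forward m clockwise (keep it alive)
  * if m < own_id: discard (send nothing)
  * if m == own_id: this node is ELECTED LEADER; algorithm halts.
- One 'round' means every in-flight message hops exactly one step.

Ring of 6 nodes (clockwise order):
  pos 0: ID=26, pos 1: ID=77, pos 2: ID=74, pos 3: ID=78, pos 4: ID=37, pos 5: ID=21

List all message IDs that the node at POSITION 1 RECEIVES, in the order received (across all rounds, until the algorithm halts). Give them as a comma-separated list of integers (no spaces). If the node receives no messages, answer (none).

Round 1: pos1(id77) recv 26: drop; pos2(id74) recv 77: fwd; pos3(id78) recv 74: drop; pos4(id37) recv 78: fwd; pos5(id21) recv 37: fwd; pos0(id26) recv 21: drop
Round 2: pos3(id78) recv 77: drop; pos5(id21) recv 78: fwd; pos0(id26) recv 37: fwd
Round 3: pos0(id26) recv 78: fwd; pos1(id77) recv 37: drop
Round 4: pos1(id77) recv 78: fwd
Round 5: pos2(id74) recv 78: fwd
Round 6: pos3(id78) recv 78: ELECTED

Answer: 26,37,78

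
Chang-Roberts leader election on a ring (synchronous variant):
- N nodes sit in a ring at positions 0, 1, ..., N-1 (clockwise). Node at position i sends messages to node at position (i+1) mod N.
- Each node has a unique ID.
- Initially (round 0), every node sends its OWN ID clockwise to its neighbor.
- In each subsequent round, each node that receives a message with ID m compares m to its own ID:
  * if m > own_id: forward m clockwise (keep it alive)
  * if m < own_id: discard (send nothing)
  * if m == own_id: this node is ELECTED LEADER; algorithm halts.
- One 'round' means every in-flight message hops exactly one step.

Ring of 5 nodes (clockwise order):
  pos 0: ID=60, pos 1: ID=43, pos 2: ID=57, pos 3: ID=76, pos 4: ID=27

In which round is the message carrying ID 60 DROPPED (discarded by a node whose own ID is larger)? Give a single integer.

Answer: 3

Derivation:
Round 1: pos1(id43) recv 60: fwd; pos2(id57) recv 43: drop; pos3(id76) recv 57: drop; pos4(id27) recv 76: fwd; pos0(id60) recv 27: drop
Round 2: pos2(id57) recv 60: fwd; pos0(id60) recv 76: fwd
Round 3: pos3(id76) recv 60: drop; pos1(id43) recv 76: fwd
Round 4: pos2(id57) recv 76: fwd
Round 5: pos3(id76) recv 76: ELECTED
Message ID 60 originates at pos 0; dropped at pos 3 in round 3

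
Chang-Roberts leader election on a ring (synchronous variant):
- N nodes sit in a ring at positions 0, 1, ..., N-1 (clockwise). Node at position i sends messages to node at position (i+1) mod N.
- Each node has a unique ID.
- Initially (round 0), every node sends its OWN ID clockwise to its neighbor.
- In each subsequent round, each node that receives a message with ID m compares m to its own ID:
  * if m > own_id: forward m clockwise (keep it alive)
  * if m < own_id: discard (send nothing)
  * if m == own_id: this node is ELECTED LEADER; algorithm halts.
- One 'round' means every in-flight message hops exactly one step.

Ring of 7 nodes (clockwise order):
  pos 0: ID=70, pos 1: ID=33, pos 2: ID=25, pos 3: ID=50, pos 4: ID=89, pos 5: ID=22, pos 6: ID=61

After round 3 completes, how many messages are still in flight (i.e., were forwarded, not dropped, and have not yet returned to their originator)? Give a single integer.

Round 1: pos1(id33) recv 70: fwd; pos2(id25) recv 33: fwd; pos3(id50) recv 25: drop; pos4(id89) recv 50: drop; pos5(id22) recv 89: fwd; pos6(id61) recv 22: drop; pos0(id70) recv 61: drop
Round 2: pos2(id25) recv 70: fwd; pos3(id50) recv 33: drop; pos6(id61) recv 89: fwd
Round 3: pos3(id50) recv 70: fwd; pos0(id70) recv 89: fwd
After round 3: 2 messages still in flight

Answer: 2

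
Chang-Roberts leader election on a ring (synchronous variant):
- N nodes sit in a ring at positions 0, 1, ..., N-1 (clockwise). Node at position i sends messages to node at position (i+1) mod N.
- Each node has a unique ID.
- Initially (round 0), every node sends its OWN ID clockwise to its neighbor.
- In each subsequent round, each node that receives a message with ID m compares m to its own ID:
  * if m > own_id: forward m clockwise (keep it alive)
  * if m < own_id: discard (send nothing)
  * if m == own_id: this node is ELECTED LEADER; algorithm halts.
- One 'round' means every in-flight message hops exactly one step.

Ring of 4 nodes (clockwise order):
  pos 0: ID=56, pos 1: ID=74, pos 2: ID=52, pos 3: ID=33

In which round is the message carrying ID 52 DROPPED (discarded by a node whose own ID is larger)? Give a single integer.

Round 1: pos1(id74) recv 56: drop; pos2(id52) recv 74: fwd; pos3(id33) recv 52: fwd; pos0(id56) recv 33: drop
Round 2: pos3(id33) recv 74: fwd; pos0(id56) recv 52: drop
Round 3: pos0(id56) recv 74: fwd
Round 4: pos1(id74) recv 74: ELECTED
Message ID 52 originates at pos 2; dropped at pos 0 in round 2

Answer: 2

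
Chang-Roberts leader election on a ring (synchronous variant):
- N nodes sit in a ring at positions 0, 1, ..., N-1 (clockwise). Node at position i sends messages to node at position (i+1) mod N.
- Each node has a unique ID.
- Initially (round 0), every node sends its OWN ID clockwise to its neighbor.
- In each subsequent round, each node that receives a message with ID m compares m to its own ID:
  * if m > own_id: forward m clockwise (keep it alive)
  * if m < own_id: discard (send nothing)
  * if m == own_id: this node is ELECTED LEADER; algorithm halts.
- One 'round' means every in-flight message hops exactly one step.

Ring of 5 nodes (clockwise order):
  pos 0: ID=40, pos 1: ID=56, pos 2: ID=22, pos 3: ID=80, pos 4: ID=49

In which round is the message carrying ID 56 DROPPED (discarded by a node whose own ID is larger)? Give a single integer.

Answer: 2

Derivation:
Round 1: pos1(id56) recv 40: drop; pos2(id22) recv 56: fwd; pos3(id80) recv 22: drop; pos4(id49) recv 80: fwd; pos0(id40) recv 49: fwd
Round 2: pos3(id80) recv 56: drop; pos0(id40) recv 80: fwd; pos1(id56) recv 49: drop
Round 3: pos1(id56) recv 80: fwd
Round 4: pos2(id22) recv 80: fwd
Round 5: pos3(id80) recv 80: ELECTED
Message ID 56 originates at pos 1; dropped at pos 3 in round 2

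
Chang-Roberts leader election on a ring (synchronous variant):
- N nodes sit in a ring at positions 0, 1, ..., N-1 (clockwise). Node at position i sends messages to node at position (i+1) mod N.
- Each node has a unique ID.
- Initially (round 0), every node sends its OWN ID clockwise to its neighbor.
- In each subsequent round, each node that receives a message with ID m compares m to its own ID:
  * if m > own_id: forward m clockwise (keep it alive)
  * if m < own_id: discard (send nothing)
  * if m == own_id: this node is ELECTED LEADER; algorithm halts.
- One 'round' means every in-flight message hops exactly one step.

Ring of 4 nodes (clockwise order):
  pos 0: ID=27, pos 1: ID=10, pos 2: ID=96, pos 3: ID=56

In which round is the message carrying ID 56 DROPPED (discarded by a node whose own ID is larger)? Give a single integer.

Round 1: pos1(id10) recv 27: fwd; pos2(id96) recv 10: drop; pos3(id56) recv 96: fwd; pos0(id27) recv 56: fwd
Round 2: pos2(id96) recv 27: drop; pos0(id27) recv 96: fwd; pos1(id10) recv 56: fwd
Round 3: pos1(id10) recv 96: fwd; pos2(id96) recv 56: drop
Round 4: pos2(id96) recv 96: ELECTED
Message ID 56 originates at pos 3; dropped at pos 2 in round 3

Answer: 3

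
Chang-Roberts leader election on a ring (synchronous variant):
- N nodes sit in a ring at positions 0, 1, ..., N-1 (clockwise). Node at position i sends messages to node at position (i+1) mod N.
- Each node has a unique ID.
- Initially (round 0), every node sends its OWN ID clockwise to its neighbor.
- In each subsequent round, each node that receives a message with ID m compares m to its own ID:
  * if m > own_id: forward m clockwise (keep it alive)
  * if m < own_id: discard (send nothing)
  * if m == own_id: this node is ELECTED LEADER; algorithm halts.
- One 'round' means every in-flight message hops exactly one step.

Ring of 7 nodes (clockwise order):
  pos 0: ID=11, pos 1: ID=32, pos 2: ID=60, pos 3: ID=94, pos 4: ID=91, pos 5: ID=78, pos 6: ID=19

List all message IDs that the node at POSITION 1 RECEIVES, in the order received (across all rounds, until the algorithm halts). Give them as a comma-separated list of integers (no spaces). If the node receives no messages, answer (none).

Round 1: pos1(id32) recv 11: drop; pos2(id60) recv 32: drop; pos3(id94) recv 60: drop; pos4(id91) recv 94: fwd; pos5(id78) recv 91: fwd; pos6(id19) recv 78: fwd; pos0(id11) recv 19: fwd
Round 2: pos5(id78) recv 94: fwd; pos6(id19) recv 91: fwd; pos0(id11) recv 78: fwd; pos1(id32) recv 19: drop
Round 3: pos6(id19) recv 94: fwd; pos0(id11) recv 91: fwd; pos1(id32) recv 78: fwd
Round 4: pos0(id11) recv 94: fwd; pos1(id32) recv 91: fwd; pos2(id60) recv 78: fwd
Round 5: pos1(id32) recv 94: fwd; pos2(id60) recv 91: fwd; pos3(id94) recv 78: drop
Round 6: pos2(id60) recv 94: fwd; pos3(id94) recv 91: drop
Round 7: pos3(id94) recv 94: ELECTED

Answer: 11,19,78,91,94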